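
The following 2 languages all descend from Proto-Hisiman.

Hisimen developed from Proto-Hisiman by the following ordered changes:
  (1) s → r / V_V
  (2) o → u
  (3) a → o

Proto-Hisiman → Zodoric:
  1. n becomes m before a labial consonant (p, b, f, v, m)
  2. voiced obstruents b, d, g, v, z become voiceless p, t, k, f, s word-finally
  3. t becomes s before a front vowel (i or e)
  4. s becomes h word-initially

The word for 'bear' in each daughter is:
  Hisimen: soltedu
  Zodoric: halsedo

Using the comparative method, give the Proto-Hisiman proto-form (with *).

*saltedo

Position 4: Hisimen has t, Zodoric has s. Hisimen preserves t here (none of its changes turn any other segment into t), so the proto-segment is *t.
Position 1: Hisimen has s, Zodoric has h. Hisimen preserves s here (none of its changes turn any other segment into s), so the proto-segment is *s.
Verify the candidate proto-form against each daughter:
Hisimen: *saltedo > saltedu > soltedu  (by vowel merger, vowel merger)
Zodoric: start from *saltedo.
  rule 1: no change — saltedo
  rule 2: no change — saltedo
  rule 3 (palatalisation): saltedo → salsedo
  rule 4 (debuccalisation): salsedo → halsedo
  ⇒ Zodoric halsedo
No other proto-form is consistent with every reflex, so the reconstruction is *saltedo.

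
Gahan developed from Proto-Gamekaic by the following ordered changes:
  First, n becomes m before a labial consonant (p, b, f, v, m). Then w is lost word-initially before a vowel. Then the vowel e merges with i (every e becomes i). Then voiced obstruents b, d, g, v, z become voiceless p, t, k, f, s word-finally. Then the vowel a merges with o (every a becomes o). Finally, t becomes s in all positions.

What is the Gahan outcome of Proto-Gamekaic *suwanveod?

Gahan: *suwanveod > suwamveod > suwamviod > suwamviot > suwomviot > suwomvios  (by nasal place assimilation, vowel merger, final devoicing, vowel merger, unconditioned shift)

suwomvios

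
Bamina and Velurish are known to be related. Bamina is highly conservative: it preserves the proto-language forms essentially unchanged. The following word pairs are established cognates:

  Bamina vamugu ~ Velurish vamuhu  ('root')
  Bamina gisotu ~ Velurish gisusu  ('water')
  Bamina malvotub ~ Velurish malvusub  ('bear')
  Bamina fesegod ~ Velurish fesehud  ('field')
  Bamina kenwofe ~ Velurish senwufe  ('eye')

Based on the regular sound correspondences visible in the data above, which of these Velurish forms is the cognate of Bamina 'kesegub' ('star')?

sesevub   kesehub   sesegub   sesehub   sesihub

sesehub

kenwofe ~ senwufe — Bamina k corresponds to Velurish s word-initially before a front vowel.
vamugu ~ vamuhu — Bamina g corresponds to Velurish h between vowels (before a back vowel).
Applying these to Bamina 'kesegub':
  kesegub → sesegub   (k→s word-initially before a front vowel)
  sesegub → sesehub   (g→h between vowels (before a back vowel))
So the Velurish cognate is 'sesehub'.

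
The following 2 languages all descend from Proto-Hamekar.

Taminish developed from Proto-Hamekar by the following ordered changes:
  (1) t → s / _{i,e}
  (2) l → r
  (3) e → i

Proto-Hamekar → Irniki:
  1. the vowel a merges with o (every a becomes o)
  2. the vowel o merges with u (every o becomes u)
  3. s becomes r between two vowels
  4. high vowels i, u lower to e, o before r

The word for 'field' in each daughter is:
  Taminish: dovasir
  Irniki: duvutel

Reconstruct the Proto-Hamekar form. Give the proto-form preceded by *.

*dovatel

Position 2: Taminish has o, Irniki has u. Taminish preserves o here (none of its changes turn any other segment into o), so the proto-segment is *o.
Position 6: Taminish has i, Irniki has e. Taking the neighbouring segments as reconstructed: Taminish i could go back to *e or *i; Irniki e can only go back to *e — the one source consistent with every daughter is *e.
Position 4: Taminish has a, Irniki has u. Taminish preserves a here (none of its changes turn any other segment into a), so the proto-segment is *a.
Verify the candidate proto-form against each daughter:
Taminish: start from *dovatel.
  rule 1 (palatalisation): dovatel → dovasel
  rule 2 (unconditioned shift): dovasel → dovaser
  rule 3 (vowel merger): dovaser → dovasir
  ⇒ Taminish dovasir
Irniki: *dovatel
  dovatel → dovotel   [vowel merger]
  dovotel → duvutel   [vowel merger]
  duvutel (rule 3 does not apply)
  duvutel (rule 4 does not apply)
  giving Irniki duvutel.
No other proto-form is consistent with every reflex, so the reconstruction is *dovatel.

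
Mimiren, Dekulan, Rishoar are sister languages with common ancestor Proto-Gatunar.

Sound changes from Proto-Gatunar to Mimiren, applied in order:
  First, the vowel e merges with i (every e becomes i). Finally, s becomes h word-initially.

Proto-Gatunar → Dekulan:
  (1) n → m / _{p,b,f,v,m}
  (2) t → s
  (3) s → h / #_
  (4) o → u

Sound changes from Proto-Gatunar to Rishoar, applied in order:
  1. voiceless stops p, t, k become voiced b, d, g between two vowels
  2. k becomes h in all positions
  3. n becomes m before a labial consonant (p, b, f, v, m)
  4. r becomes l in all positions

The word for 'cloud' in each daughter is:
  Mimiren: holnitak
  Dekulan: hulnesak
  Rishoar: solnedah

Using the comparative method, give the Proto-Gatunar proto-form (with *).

*solnetak

Position 2: Mimiren has o, Dekulan has u, Rishoar has o. Mimiren preserves o here (none of its changes turn any other segment into o), so the proto-segment is *o.
Position 5: Mimiren has i, Dekulan has e, Rishoar has e. Dekulan preserves e here (none of its changes turn any other segment into e), so the proto-segment is *e.
This points to *solnetak. Verify forward in each daughter:
Mimiren: *solnetak
  solnetak → solnitak   [vowel merger]
  solnitak → holnitak   [debuccalisation]
  giving Mimiren holnitak.
Dekulan: *solnetak
  solnetak (rule 1 does not apply)
  solnetak → solnesak   [unconditioned shift]
  solnesak → holnesak   [debuccalisation]
  holnesak → hulnesak   [vowel merger]
  giving Dekulan hulnesak.
Rishoar: *solnetak
  solnetak → solnedak   [intervocalic voicing]
  solnedak → solnedah   [unconditioned shift]
  solnedah (rule 3 does not apply)
  solnedah (rule 4 does not apply)
  giving Rishoar solnedah.
No other proto-form is consistent with every reflex, so the reconstruction is *solnetak.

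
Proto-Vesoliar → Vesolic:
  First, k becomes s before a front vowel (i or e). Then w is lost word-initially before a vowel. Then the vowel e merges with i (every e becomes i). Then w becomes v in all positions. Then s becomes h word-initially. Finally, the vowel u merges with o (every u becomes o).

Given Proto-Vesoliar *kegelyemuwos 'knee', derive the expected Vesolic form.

higilyimovos

Vesolic: *kegelyemuwos > segelyemuwos > sigilyimuwos > sigilyimuvos > higilyimuvos > higilyimovos  (by palatalisation, vowel merger, unconditioned shift, debuccalisation, vowel merger)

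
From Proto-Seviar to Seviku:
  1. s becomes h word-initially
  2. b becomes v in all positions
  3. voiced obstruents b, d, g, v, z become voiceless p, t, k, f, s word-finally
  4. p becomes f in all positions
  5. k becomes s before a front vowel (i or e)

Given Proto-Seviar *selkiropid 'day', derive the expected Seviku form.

helsirofit

Seviku: start from *selkiropid.
  rule 1 (debuccalisation): selkiropid → helkiropid
  rule 2: no change — helkiropid
  rule 3 (final devoicing): helkiropid → helkiropit
  rule 4 (unconditioned shift): helkiropit → helkirofit
  rule 5 (palatalisation): helkirofit → helsirofit
  ⇒ Seviku helsirofit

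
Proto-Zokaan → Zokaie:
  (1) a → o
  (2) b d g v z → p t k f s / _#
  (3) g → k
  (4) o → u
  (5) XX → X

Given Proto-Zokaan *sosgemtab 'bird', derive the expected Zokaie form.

suskemtup

Zokaie: *sosgemtab > sosgemtob > sosgemtop > soskemtop > suskemtup  (by vowel merger, final devoicing, unconditioned shift, vowel merger)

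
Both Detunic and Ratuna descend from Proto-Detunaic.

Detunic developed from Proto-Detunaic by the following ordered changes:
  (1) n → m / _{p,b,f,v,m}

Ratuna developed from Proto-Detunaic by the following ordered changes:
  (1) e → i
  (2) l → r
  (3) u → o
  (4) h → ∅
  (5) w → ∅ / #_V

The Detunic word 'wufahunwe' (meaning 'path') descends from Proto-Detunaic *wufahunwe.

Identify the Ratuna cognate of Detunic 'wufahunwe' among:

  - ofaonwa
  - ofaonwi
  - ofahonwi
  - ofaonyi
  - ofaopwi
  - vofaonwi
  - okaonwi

Ratuna: start from *wufahunwe.
  rule 1 (vowel merger): wufahunwe → wufahunwi
  rule 2: no change — wufahunwi
  rule 3 (vowel merger): wufahunwi → wofahonwi
  rule 4 (h-loss): wofahonwi → wofaonwi
  rule 5 (glide loss): wofaonwi → ofaonwi
  ⇒ Ratuna ofaonwi
Only 'ofaonwi' matches the regular Ratuna development of *wufahunwe.

ofaonwi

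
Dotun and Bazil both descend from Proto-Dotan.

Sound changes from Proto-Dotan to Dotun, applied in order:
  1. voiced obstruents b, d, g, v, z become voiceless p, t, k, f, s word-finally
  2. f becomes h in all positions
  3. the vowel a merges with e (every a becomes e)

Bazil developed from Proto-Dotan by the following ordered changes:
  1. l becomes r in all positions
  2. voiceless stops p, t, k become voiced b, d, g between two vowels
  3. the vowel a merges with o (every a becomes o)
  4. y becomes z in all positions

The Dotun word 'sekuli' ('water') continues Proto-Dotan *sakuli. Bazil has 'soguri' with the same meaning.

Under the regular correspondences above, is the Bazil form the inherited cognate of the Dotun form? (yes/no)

yes

Derive the expected Bazil reflex of *sakuli:
Bazil: *sakuli > sakuri > saguri > soguri  (by unconditioned shift, intervocalic voicing, vowel merger)
Bazil 'soguri' matches the regular reflex exactly, so the pair is cognate.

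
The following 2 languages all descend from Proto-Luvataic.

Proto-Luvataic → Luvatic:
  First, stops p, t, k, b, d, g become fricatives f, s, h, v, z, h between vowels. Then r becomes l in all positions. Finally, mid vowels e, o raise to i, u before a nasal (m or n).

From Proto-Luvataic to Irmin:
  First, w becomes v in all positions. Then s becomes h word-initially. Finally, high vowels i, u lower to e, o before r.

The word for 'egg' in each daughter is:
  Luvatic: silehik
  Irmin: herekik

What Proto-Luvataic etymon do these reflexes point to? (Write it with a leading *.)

Position 1: Luvatic has s, Irmin has h. Taking the neighbouring segments as reconstructed: Luvatic s can only go back to *s; Irmin h could go back to *s or *h — the one source consistent with every daughter is *s.
Position 5: Luvatic has h, Irmin has k. Irmin preserves k here (none of its changes turn any other segment into k), so the proto-segment is *k.
Position 3: Luvatic has l, Irmin has r. Irmin preserves r here (none of its changes turn any other segment into r), so the proto-segment is *r.
Continuing position by position gives *sirekik; check it forward:
Luvatic: start from *sirekik.
  rule 1 (intervocalic lenition): sirekik → sirehik
  rule 2 (unconditioned shift): sirehik → silehik
  rule 3: no change — silehik
  ⇒ Luvatic silehik
Irmin: *sirekik > hirekik > herekik  (by debuccalisation, pre-rhotic lowering)
*sirekik is the unique common source.

*sirekik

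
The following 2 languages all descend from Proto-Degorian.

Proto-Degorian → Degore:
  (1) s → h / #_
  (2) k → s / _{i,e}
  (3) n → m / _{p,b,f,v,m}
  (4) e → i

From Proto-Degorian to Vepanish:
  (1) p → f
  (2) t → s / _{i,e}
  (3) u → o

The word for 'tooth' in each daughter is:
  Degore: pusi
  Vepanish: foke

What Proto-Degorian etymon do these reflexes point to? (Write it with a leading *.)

Position 1: Degore has p, Vepanish has f. Degore preserves p here (none of its changes turn any other segment into p), so the proto-segment is *p.
Position 2: Degore has u, Vepanish has o. Degore preserves u here (none of its changes turn any other segment into u), so the proto-segment is *u.
Continuing position by position gives *puke; check it forward:
Degore: start from *puke.
  rule 1: no change — puke
  rule 2 (palatalisation): puke → puse
  rule 3: no change — puse
  rule 4 (vowel merger): puse → pusi
  ⇒ Degore pusi
Vepanish: *puke > fuke > foke  (by unconditioned shift, vowel merger)
Only *puke yields all of Degore pusi, Vepanish foke.

*puke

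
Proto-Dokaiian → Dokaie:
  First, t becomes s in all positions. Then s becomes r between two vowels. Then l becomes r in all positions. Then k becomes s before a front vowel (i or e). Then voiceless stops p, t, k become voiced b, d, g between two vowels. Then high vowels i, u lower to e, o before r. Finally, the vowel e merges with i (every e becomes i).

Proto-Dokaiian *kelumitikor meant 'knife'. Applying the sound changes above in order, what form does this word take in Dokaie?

Dokaie: *kelumitikor > kelumisikor > kelumirikor > kerumirikor > serumirikor > serumirigor > serumerigor > sirumirigor  (by unconditioned shift, rhotacism, unconditioned shift, palatalisation, intervocalic voicing, pre-rhotic lowering, vowel merger)

sirumirigor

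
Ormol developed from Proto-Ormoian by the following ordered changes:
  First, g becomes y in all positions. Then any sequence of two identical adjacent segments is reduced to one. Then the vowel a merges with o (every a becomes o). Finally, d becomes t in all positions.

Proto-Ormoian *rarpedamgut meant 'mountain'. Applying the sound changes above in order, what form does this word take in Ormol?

rorpetomyut

Ormol: start from *rarpedamgut.
  rule 1 (unconditioned shift): rarpedamgut → rarpedamyut
  rule 2: no change — rarpedamyut
  rule 3 (vowel merger): rarpedamyut → rorpedomyut
  rule 4 (unconditioned shift): rorpedomyut → rorpetomyut
  ⇒ Ormol rorpetomyut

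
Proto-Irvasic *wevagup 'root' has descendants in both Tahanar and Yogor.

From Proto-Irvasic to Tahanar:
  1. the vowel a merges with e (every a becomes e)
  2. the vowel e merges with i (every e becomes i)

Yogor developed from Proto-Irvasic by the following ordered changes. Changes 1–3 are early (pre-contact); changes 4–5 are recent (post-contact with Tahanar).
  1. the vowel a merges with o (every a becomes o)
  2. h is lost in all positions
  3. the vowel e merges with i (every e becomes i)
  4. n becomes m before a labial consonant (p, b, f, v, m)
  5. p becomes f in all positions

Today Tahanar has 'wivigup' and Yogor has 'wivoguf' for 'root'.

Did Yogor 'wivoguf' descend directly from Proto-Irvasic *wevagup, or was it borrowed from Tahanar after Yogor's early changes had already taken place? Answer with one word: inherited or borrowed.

If inherited, *wevagup would pass through all of Yogor's changes:
Yogor: *wevagup > wevogup > wivogup > wivoguf  (by vowel merger, vowel merger, unconditioned shift)
If borrowed from Tahanar 'wivigup' after the early changes, it would undergo only the recent ones:
  rule 4 (nasal place assimilation): no change (wivigup)
  rule 5 (unconditioned shift): wivigup → wiviguf
  ⇒ as a loan: wiviguf
Yogor 'wivoguf' matches the inherited outcome exactly, so it is an inherited cognate, not a loan.

inherited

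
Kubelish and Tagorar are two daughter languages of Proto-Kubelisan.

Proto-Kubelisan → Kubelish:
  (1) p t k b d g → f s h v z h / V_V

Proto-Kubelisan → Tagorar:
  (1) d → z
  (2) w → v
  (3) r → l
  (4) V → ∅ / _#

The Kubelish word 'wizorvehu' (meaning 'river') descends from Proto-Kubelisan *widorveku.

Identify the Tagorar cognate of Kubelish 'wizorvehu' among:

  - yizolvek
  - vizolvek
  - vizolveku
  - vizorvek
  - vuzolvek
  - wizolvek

vizolvek

Tagorar: start from *widorveku.
  rule 1 (unconditioned shift): widorveku → wizorveku
  rule 2 (unconditioned shift): wizorveku → vizorveku
  rule 3 (unconditioned shift): vizorveku → vizolveku
  rule 4 (apocope): vizolveku → vizolvek
  ⇒ Tagorar vizolvek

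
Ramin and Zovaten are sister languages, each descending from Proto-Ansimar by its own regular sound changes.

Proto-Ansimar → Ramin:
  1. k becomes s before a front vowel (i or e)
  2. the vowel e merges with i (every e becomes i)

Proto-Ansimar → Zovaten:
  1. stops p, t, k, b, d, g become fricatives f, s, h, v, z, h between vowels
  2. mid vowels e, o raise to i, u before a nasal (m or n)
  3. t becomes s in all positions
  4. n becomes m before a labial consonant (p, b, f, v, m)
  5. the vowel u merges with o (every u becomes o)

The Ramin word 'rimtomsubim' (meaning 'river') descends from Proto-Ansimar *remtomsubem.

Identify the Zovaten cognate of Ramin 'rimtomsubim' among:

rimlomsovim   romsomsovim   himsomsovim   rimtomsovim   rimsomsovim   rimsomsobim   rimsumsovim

Zovaten: *remtomsubem > remtomsuvem > rimtumsuvim > rimsumsuvim > rimsomsovim  (by intervocalic lenition, pre-nasal raising, unconditioned shift, vowel merger)

rimsomsovim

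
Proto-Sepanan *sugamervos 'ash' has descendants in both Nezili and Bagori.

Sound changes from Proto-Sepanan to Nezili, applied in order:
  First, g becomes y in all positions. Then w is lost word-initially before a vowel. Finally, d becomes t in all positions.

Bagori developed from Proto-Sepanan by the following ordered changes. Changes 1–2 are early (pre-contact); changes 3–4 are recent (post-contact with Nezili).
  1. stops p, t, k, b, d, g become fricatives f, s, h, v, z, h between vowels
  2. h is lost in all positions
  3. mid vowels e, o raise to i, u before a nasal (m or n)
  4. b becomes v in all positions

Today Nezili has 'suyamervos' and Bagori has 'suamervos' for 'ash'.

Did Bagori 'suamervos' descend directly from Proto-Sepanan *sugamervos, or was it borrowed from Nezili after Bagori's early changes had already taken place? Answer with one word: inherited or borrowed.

If inherited, *sugamervos would pass through all of Bagori's changes:
Bagori: *sugamervos
  sugamervos → suhamervos   [intervocalic lenition]
  suhamervos → suamervos   [h-loss]
  suamervos (rule 3 does not apply)
  suamervos (rule 4 does not apply)
  giving Bagori suamervos.
If borrowed from Nezili 'suyamervos' after the early changes, it would undergo only the recent ones:
  rule 3 (pre-nasal raising): no change (suyamervos)
  rule 4 (unconditioned shift): no change (suyamervos)
  ⇒ as a loan: suyamervos
Bagori 'suamervos' matches the inherited outcome exactly, so it is an inherited cognate, not a loan.

inherited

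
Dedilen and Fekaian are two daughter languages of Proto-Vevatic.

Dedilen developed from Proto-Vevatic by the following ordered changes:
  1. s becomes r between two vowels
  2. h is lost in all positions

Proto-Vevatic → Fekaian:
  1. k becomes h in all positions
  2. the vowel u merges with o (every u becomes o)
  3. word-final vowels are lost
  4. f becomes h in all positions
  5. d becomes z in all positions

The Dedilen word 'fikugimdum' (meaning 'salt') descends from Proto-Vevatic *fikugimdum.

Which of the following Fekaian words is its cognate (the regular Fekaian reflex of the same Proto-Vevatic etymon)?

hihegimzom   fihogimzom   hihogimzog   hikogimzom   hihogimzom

Fekaian: *fikugimdum
  fikugimdum → fihugimdum   [unconditioned shift]
  fihugimdum → fihogimdom   [vowel merger]
  fihogimdom (rule 3 does not apply)
  fihogimdom → hihogimdom   [unconditioned shift]
  hihogimdom → hihogimzom   [unconditioned shift]
  giving Fekaian hihogimzom.
The other candidates each miss or misapply at least one Fekaian change.

hihogimzom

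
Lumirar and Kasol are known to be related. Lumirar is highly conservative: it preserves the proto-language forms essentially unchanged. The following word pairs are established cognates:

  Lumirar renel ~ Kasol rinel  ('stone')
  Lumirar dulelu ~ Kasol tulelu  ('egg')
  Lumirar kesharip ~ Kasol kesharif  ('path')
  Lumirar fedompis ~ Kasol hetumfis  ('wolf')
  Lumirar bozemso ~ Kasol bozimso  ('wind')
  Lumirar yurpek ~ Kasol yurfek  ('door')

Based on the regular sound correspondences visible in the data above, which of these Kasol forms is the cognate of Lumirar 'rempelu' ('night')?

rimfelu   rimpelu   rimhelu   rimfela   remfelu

bozemso ~ bozimso — Lumirar e corresponds to Kasol i after a consonant, before a nasal.
yurpek ~ yurfek — Lumirar p corresponds to Kasol f after a consonant, before a front vowel.
Applying these to Lumirar 'rempelu':
  rempelu → rimpelu   (e→i after a consonant, before a nasal)
  rimpelu → rimfelu   (p→f after a consonant, before a front vowel)
So the Kasol cognate is 'rimfelu'.

rimfelu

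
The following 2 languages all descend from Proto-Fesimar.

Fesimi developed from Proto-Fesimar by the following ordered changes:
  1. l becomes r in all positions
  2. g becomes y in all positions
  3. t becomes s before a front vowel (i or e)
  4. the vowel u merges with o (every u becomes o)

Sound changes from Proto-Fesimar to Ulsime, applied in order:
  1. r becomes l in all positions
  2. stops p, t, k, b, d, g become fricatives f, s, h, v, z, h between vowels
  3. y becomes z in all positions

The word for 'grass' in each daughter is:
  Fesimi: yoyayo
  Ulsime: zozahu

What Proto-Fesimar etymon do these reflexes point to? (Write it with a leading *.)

*yoyagu

Position 3: Fesimi has y, Ulsime has z. Taking the neighbouring segments as reconstructed: Fesimi y could go back to *g or *y; Ulsime z could go back to *d or *z or *y — the one source consistent with every daughter is *y.
Position 6: Fesimi has o, Ulsime has u. Ulsime preserves u here (none of its changes turn any other segment into u), so the proto-segment is *u.
Position 5: Fesimi has y, Ulsime has h. Taking the neighbouring segments as reconstructed: Fesimi y could go back to *g or *y; Ulsime h could go back to *k or *g or *h — the one source consistent with every daughter is *g.
Verify the candidate proto-form against each daughter:
Fesimi: start from *yoyagu.
  rule 1: no change — yoyagu
  rule 2 (unconditioned shift): yoyagu → yoyayu
  rule 3: no change — yoyayu
  rule 4 (vowel merger): yoyayu → yoyayo
  ⇒ Fesimi yoyayo
Ulsime: start from *yoyagu.
  rule 1: no change — yoyagu
  rule 2 (intervocalic lenition): yoyagu → yoyahu
  rule 3 (unconditioned shift): yoyahu → zozahu
  ⇒ Ulsime zozahu
No other proto-form is consistent with every reflex, so the reconstruction is *yoyagu.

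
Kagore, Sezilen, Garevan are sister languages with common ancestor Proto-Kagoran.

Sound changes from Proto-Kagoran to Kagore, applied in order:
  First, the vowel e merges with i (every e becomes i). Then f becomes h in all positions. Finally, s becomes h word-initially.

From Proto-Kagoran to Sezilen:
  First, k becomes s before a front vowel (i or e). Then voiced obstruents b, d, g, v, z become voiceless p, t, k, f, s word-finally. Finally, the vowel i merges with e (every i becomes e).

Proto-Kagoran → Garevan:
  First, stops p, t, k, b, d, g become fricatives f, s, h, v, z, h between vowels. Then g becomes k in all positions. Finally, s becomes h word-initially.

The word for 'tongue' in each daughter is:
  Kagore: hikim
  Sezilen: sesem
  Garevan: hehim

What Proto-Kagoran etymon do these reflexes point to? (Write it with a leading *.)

Position 4: Kagore has i, Sezilen has e, Garevan has i. Garevan preserves i here (none of its changes turn any other segment into i), so the proto-segment is *i.
Position 1: Kagore has h, Sezilen has s, Garevan has h. Taking the neighbouring segments as reconstructed: Kagore h could go back to *f or *s or *h; Sezilen s could go back to *k or *s; Garevan h could go back to *s or *h — the one source consistent with every daughter is *s.
Verify the candidate proto-form against each daughter:
Kagore: *sekim
  sekim → sikim   [vowel merger]
  sikim (rule 2 does not apply)
  sikim → hikim   [debuccalisation]
  giving Kagore hikim.
Sezilen: start from *sekim.
  rule 1 (palatalisation): sekim → sesim
  rule 2: no change — sesim
  rule 3 (vowel merger): sesim → sesem
  ⇒ Sezilen sesem
Garevan: start from *sekim.
  rule 1 (intervocalic lenition): sekim → sehim
  rule 2: no change — sehim
  rule 3 (debuccalisation): sehim → hehim
  ⇒ Garevan hehim
Only *sekim yields all of Kagore hikim, Sezilen sesem, Garevan hehim.

*sekim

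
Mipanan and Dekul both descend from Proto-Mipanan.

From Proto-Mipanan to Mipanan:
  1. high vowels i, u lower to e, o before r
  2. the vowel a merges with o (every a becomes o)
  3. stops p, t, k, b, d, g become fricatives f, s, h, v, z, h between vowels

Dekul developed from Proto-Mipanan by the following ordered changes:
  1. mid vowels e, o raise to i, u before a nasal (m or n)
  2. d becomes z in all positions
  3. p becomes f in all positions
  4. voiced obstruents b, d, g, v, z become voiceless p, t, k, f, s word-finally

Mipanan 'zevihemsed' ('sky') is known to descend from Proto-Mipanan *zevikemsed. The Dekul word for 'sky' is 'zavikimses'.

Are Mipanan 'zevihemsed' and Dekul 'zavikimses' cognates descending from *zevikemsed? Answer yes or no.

Derive the expected Dekul reflex of *zevikemsed:
Dekul: start from *zevikemsed.
  rule 1 (pre-nasal raising): zevikemsed → zevikimsed
  rule 2 (unconditioned shift): zevikimsed → zevikimsez
  rule 3: no change — zevikimsez
  rule 4 (final devoicing): zevikimsez → zevikimses
  ⇒ Dekul zevikimses
The regular Dekul reflex would be 'zevikimses', but the attested form is 'zavikimses'. The correspondence is irregular, so they are not cognates (the Dekul form has a different source).

no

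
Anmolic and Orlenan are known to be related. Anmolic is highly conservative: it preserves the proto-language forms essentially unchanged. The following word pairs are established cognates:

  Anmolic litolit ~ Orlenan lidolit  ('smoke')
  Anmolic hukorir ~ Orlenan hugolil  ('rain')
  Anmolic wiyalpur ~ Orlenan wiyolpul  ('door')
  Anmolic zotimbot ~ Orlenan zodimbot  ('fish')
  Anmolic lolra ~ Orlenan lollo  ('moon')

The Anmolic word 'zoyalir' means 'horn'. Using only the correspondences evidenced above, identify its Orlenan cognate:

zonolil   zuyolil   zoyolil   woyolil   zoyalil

wiyalpur ~ wiyolpul — Anmolic a corresponds to Orlenan o after a consonant, before a consonant other than r, m, n, p, b, f, v.
hukorir ~ hugolil, wiyalpur ~ wiyolpul — Anmolic r corresponds to Orlenan l word-finally.
Applying these to Anmolic 'zoyalir':
  zoyalir → zoyolir   (a→o after a consonant, before a consonant other than r, m, n, p, b, f, v)
  zoyolir → zoyolil   (r→l word-finally)
So the Orlenan cognate is 'zoyolil'.

zoyolil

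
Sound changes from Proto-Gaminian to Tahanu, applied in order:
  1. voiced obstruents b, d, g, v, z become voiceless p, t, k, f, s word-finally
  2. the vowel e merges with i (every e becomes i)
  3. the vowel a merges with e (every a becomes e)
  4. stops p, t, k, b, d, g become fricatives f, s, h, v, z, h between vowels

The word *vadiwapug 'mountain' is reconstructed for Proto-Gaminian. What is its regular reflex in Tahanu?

Tahanu: *vadiwapug > vadiwapuk > vediwepuk > veziwefuk  (by final devoicing, vowel merger, intervocalic lenition)

veziwefuk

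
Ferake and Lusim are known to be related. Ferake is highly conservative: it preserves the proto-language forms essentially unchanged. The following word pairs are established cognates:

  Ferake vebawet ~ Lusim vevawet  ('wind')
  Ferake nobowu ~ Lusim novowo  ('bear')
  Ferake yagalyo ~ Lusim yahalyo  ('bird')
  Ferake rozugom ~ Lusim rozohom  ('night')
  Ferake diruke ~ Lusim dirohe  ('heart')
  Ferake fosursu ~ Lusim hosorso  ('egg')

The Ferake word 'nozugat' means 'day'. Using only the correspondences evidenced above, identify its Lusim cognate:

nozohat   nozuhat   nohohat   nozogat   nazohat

nozohat

rozugom ~ rozohom, diruke ~ dirohe — Ferake u corresponds to Lusim o after a consonant, before a consonant other than r, m, n, p, b, f, v.
yagalyo ~ yahalyo — Ferake g corresponds to Lusim h between vowels (before a back vowel).
Applying these to Ferake 'nozugat':
  nozugat → nozogat   (u→o after a consonant, before a consonant other than r, m, n, p, b, f, v)
  nozogat → nozohat   (g→h between vowels (before a back vowel))
So the Lusim cognate is 'nozohat'.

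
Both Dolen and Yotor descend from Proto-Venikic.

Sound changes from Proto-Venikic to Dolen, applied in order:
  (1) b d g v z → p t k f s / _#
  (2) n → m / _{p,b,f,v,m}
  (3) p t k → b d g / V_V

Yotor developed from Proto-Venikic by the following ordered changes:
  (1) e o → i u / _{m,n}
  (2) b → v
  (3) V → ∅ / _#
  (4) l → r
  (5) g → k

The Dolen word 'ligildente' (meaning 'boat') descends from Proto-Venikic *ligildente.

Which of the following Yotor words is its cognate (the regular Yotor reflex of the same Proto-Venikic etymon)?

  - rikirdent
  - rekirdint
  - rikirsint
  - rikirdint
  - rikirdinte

rikirdint

Yotor: *ligildente
  ligildente → ligildinte   [pre-nasal raising]
  ligildinte (rule 2 does not apply)
  ligildinte → ligildint   [apocope]
  ligildint → rigirdint   [unconditioned shift]
  rigirdint → rikirdint   [unconditioned shift]
  giving Yotor rikirdint.
Among the options, 'rikirdint' alone shows every Yotor change applied in order.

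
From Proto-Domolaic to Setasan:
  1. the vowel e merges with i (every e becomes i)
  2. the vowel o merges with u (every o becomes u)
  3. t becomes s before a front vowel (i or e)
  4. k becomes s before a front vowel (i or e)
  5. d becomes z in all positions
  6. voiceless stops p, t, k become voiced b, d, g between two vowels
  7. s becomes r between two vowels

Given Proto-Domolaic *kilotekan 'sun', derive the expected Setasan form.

Setasan: *kilotekan > kilotikan > kilutikan > kilusikan > silusikan > silusigan > silurigan  (by vowel merger, vowel merger, palatalisation, palatalisation, intervocalic voicing, rhotacism)

silurigan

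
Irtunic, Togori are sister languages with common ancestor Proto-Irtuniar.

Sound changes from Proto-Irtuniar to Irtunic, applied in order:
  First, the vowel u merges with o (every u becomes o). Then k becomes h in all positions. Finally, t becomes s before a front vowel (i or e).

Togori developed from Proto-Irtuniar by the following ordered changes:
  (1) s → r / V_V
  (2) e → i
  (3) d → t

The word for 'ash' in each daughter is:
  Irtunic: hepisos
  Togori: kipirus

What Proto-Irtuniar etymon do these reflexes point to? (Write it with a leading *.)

Position 2: Irtunic has e, Togori has i. Irtunic preserves e here (none of its changes turn any other segment into e), so the proto-segment is *e.
Position 6: Irtunic has o, Togori has u. Togori preserves u here (none of its changes turn any other segment into u), so the proto-segment is *u.
Position 1: Irtunic has h, Togori has k. Togori preserves k here (none of its changes turn any other segment into k), so the proto-segment is *k.
This points to *kepisus. Verify forward in each daughter:
Irtunic: *kepisus
  kepisus → kepisos   [vowel merger]
  kepisos → hepisos   [unconditioned shift]
  hepisos (rule 3 does not apply)
  giving Irtunic hepisos.
Togori: start from *kepisus.
  rule 1 (rhotacism): kepisus → kepirus
  rule 2 (vowel merger): kepirus → kipirus
  rule 3: no change — kipirus
  ⇒ Togori kipirus
No other proto-form is consistent with every reflex, so the reconstruction is *kepisus.

*kepisus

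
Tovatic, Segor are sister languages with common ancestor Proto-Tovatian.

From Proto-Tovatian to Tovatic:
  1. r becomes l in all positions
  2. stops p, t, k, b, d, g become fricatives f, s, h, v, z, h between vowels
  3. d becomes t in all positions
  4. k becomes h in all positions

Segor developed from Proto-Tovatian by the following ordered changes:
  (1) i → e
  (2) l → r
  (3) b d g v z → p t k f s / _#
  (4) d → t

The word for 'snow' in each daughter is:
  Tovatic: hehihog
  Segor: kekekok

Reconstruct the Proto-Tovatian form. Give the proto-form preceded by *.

*kekikog

Position 7: Tovatic has g, Segor has k. Tovatic preserves g here (none of its changes turn any other segment into g), so the proto-segment is *g.
Position 4: Tovatic has i, Segor has e. Tovatic preserves i here (none of its changes turn any other segment into i), so the proto-segment is *i.
Continuing position by position gives *kekikog; check it forward:
Tovatic: *kekikog > kehihog > hehihog  (by intervocalic lenition, unconditioned shift)
Segor: *kekikog
  kekikog → kekekog   [vowel merger]
  kekekog (rule 2 does not apply)
  kekekog → kekekok   [final devoicing]
  kekekok (rule 4 does not apply)
  giving Segor kekekok.
Only *kekikog yields all of Tovatic hehihog, Segor kekekok.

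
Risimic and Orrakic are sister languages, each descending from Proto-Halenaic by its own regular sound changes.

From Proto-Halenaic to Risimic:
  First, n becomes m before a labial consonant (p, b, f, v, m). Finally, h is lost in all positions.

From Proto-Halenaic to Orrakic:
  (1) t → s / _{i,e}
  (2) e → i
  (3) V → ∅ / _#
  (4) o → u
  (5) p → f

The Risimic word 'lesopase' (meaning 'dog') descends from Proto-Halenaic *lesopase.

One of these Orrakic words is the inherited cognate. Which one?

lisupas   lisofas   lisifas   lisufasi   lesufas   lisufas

Orrakic: start from *lesopase.
  rule 1: no change — lesopase
  rule 2 (vowel merger): lesopase → lisopasi
  rule 3 (apocope): lisopasi → lisopas
  rule 4 (vowel merger): lisopas → lisupas
  rule 5 (unconditioned shift): lisupas → lisufas
  ⇒ Orrakic lisufas

lisufas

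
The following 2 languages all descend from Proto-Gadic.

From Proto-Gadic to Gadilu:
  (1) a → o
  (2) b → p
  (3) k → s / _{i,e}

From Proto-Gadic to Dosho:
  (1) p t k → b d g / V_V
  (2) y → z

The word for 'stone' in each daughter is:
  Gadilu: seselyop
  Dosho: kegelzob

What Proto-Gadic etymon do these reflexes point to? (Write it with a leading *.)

Position 8: Gadilu has p, Dosho has b. Taking the neighbouring segments as reconstructed: Gadilu p could go back to *p or *b; Dosho b can only go back to *b — the one source consistent with every daughter is *b.
Position 3: Gadilu has s, Dosho has g. Taking the neighbouring segments as reconstructed: Gadilu s could go back to *k or *s; Dosho g could go back to *k or *g — the one source consistent with every daughter is *k.
Continuing position by position gives *kekelyob; check it forward:
Gadilu: *kekelyob
  kekelyob (rule 1 does not apply)
  kekelyob → kekelyop   [unconditioned shift]
  kekelyop → seselyop   [palatalisation]
  giving Gadilu seselyop.
Dosho: *kekelyob > kegelyob > kegelzob  (by intervocalic voicing, unconditioned shift)
*kekelyob is the unique common source.

*kekelyob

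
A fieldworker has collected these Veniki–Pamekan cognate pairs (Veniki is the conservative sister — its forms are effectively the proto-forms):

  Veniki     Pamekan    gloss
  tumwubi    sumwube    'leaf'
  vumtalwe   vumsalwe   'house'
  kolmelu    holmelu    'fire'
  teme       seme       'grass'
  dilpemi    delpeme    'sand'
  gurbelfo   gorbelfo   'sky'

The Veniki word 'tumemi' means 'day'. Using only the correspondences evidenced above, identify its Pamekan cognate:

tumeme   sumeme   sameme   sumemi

sumeme

tumwubi ~ sumwube — Veniki t corresponds to Pamekan s word-initially before a back vowel.
tumwubi ~ sumwube, dilpemi ~ delpeme — Veniki i corresponds to Pamekan e word-finally.
Applying these to Veniki 'tumemi':
  tumemi → sumemi   (t→s word-initially before a back vowel)
  sumemi → sumeme   (i→e word-finally)
So the Pamekan cognate is 'sumeme'.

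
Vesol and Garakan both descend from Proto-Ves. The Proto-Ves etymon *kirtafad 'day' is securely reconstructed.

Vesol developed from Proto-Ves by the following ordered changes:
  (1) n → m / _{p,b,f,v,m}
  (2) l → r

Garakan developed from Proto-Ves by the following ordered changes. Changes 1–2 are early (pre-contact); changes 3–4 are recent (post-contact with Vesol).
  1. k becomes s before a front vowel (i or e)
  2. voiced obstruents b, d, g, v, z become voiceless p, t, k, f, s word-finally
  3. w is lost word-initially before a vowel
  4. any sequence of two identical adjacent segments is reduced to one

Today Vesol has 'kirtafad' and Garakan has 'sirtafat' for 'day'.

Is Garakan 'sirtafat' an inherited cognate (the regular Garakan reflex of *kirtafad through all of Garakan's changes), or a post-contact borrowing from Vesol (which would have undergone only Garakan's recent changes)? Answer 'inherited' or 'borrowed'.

inherited

If inherited, *kirtafad would pass through all of Garakan's changes:
Garakan: *kirtafad > sirtafad > sirtafat  (by palatalisation, final devoicing)
If borrowed from Vesol 'kirtafad' after the early changes, it would undergo only the recent ones:
  rule 3 (glide loss): no change (kirtafad)
  rule 4 (degemination): no change (kirtafad)
  ⇒ as a loan: kirtafad
Garakan 'sirtafat' matches the inherited outcome exactly, so it is an inherited cognate, not a loan.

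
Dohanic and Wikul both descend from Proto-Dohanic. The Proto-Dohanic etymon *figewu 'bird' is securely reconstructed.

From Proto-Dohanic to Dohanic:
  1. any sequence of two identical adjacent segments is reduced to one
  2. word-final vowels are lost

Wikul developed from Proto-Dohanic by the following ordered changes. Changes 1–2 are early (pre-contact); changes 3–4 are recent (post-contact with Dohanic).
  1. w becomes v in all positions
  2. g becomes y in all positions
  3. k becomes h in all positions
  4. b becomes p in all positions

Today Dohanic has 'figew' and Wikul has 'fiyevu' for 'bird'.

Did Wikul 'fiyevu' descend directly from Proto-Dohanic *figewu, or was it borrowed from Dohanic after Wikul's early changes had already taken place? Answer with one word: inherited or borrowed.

If inherited, *figewu would pass through all of Wikul's changes:
Wikul: *figewu
  figewu → figevu   [unconditioned shift]
  figevu → fiyevu   [unconditioned shift]
  fiyevu (rule 3 does not apply)
  fiyevu (rule 4 does not apply)
  giving Wikul fiyevu.
If borrowed from Dohanic 'figew' after the early changes, it would undergo only the recent ones:
  rule 3 (unconditioned shift): no change (figew)
  rule 4 (unconditioned shift): no change (figew)
  ⇒ as a loan: figew
Wikul 'fiyevu' matches the inherited outcome exactly, so it is an inherited cognate, not a loan.

inherited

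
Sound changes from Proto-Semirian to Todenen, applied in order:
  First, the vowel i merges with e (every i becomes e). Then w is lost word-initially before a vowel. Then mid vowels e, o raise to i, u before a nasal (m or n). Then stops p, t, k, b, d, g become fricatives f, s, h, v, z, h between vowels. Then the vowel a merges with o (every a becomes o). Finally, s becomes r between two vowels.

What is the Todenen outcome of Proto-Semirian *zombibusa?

zumbevuro

Todenen: *zombibusa > zombebusa > zumbebusa > zumbevusa > zumbevuso > zumbevuro  (by vowel merger, pre-nasal raising, intervocalic lenition, vowel merger, rhotacism)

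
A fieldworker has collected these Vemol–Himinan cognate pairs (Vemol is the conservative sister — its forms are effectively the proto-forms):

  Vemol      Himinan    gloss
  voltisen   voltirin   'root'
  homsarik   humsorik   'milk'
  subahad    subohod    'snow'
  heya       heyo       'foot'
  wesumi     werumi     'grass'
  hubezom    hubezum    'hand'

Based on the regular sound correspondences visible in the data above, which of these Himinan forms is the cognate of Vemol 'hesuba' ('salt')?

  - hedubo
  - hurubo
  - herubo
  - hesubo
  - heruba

wesumi ~ werumi — Vemol s corresponds to Himinan r between vowels (before a back vowel).
heya ~ heyo — Vemol a corresponds to Himinan o word-finally.
Applying these to Vemol 'hesuba':
  hesuba → heruba   (s→r between vowels (before a back vowel))
  heruba → herubo   (a→o word-finally)
So the Himinan cognate is 'herubo'.

herubo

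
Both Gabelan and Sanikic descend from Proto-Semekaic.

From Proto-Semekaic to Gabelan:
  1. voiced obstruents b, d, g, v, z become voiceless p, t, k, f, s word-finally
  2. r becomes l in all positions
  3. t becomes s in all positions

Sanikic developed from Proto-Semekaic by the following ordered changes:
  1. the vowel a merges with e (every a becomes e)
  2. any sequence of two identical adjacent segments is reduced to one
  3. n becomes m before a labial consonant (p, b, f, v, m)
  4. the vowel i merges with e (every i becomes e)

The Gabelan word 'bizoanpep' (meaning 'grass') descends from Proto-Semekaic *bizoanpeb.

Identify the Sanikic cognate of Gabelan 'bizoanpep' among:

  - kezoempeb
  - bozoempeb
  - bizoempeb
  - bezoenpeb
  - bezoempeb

bezoempeb

Sanikic: start from *bizoanpeb.
  rule 1 (vowel merger): bizoanpeb → bizoenpeb
  rule 2: no change — bizoenpeb
  rule 3 (nasal place assimilation): bizoenpeb → bizoempeb
  rule 4 (vowel merger): bizoempeb → bezoempeb
  ⇒ Sanikic bezoempeb
Only 'bezoempeb' matches the regular Sanikic development of *bizoanpeb.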